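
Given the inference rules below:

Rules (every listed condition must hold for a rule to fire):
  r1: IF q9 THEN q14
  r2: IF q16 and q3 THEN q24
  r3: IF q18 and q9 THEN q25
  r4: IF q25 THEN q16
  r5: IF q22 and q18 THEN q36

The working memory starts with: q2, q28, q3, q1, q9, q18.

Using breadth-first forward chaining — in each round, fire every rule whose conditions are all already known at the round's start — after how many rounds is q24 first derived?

[1] r1 [IF q9 THEN q14]; r3 [IF q18 and q9 THEN q25]. ⇒ new: q14, q25.
[2] r4 [IF q25 THEN q16]. ⇒ new: q16.
[3] r2 [IF q16 and q3 THEN q24]. ⇒ new: q24.
q24 first appears in round 3.

3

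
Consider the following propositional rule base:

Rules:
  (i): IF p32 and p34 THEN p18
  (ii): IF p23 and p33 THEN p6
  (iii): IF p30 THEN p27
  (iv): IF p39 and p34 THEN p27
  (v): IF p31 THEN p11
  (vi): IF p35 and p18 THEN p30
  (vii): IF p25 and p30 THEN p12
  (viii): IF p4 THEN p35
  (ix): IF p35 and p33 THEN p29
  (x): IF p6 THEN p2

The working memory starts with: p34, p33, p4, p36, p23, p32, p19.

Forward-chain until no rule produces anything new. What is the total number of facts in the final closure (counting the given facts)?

Round 1: (i) [IF p32 and p34 THEN p18]; (ii) [IF p23 and p33 THEN p6]; (viii) [IF p4 THEN p35]. New: p18, p6, p35.
Round 2: (vi) [IF p35 and p18 THEN p30]; (ix) [IF p35 and p33 THEN p29]; (x) [IF p6 THEN p2]. New: p30, p29, p2.
Round 3: (iii) [IF p30 THEN p27]. New: p27.
Closure: {p18, p19, p2, p23, p27, p29, p30, p32, p33, p34, p35, p36, p4, p6} — 14 facts.

14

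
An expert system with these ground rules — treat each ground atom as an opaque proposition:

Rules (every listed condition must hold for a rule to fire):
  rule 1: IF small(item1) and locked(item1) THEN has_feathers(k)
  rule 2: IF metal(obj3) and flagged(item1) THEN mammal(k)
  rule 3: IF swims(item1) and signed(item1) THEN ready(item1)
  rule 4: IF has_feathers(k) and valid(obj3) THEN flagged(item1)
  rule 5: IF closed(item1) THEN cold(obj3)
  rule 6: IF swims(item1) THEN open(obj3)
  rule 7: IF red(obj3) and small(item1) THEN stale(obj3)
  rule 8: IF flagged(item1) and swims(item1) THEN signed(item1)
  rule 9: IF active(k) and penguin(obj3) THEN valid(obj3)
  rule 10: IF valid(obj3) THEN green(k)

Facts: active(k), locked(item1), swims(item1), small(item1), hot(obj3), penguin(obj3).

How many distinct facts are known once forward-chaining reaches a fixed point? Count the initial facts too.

Round 1: rule 1 [IF small(item1) and locked(item1) THEN has_feathers(k)]; rule 6 [IF swims(item1) THEN open(obj3)]; rule 9 [IF active(k) and penguin(obj3) THEN valid(obj3)]. New: has_feathers(k), open(obj3), valid(obj3).
Round 2: rule 4 [IF has_feathers(k) and valid(obj3) THEN flagged(item1)]; rule 10 [IF valid(obj3) THEN green(k)]. New: flagged(item1), green(k).
Round 3: rule 8 [IF flagged(item1) and swims(item1) THEN signed(item1)]. New: signed(item1).
Round 4: rule 3 [IF swims(item1) and signed(item1) THEN ready(item1)]. New: ready(item1).
Closure: {active(k), flagged(item1), green(k), has_feathers(k), hot(obj3), locked(item1), open(obj3), penguin(obj3), ready(item1), signed(item1), small(item1), swims(item1), valid(obj3)} — 13 facts.

13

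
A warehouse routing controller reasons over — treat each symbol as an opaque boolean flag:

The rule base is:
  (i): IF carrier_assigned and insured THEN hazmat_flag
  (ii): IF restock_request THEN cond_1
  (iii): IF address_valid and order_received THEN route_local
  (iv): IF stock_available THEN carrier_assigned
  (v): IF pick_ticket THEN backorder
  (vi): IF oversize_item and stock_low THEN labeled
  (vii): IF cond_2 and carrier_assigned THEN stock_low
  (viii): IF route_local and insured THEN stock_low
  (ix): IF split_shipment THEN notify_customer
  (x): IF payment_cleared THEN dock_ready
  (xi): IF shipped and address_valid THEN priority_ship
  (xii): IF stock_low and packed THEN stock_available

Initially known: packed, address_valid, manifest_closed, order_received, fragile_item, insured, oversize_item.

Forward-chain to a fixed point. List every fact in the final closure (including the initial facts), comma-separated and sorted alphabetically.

address_valid, carrier_assigned, fragile_item, hazmat_flag, insured, labeled, manifest_closed, order_received, oversize_item, packed, route_local, stock_available, stock_low

Round 1: (iii) [IF address_valid and order_received THEN route_local]. New: route_local.
Round 2: (viii) [IF route_local and insured THEN stock_low]. New: stock_low.
Round 3: (vi) [IF oversize_item and stock_low THEN labeled]; (xii) [IF stock_low and packed THEN stock_available]. New: labeled, stock_available.
Round 4: (iv) [IF stock_available THEN carrier_assigned]. New: carrier_assigned.
Round 5: (i) [IF carrier_assigned and insured THEN hazmat_flag]. New: hazmat_flag.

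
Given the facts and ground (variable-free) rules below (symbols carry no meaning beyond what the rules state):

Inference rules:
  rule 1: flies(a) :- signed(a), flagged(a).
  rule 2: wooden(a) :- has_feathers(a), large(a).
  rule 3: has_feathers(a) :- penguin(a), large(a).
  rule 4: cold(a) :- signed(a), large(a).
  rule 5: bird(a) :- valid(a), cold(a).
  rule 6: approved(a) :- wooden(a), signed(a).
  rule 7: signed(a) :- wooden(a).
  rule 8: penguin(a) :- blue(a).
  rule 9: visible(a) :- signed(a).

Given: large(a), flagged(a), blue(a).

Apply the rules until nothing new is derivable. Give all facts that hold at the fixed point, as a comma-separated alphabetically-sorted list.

Round 1: rule 8 [penguin(a) :- blue(a).]. New: penguin(a).
Round 2: rule 3 [has_feathers(a) :- penguin(a), large(a).]. New: has_feathers(a).
Round 3: rule 2 [wooden(a) :- has_feathers(a), large(a).]. New: wooden(a).
Round 4: rule 7 [signed(a) :- wooden(a).]. New: signed(a).
Round 5: rule 1 [flies(a) :- signed(a), flagged(a).]; rule 4 [cold(a) :- signed(a), large(a).]; rule 6 [approved(a) :- wooden(a), signed(a).]; rule 9 [visible(a) :- signed(a).]. New: flies(a), cold(a), approved(a), visible(a).

approved(a), blue(a), cold(a), flagged(a), flies(a), has_feathers(a), large(a), penguin(a), signed(a), visible(a), wooden(a)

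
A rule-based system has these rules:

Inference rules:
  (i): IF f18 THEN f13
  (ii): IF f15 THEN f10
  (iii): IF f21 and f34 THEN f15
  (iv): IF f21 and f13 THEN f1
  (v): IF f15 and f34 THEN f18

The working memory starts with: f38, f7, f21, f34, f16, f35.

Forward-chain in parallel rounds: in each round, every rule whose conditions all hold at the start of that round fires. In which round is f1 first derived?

Round 1: (iii) [IF f21 and f34 THEN f15]. New: f15.
Round 2: (ii) [IF f15 THEN f10]; (v) [IF f15 and f34 THEN f18]. New: f10, f18.
Round 3: (i) [IF f18 THEN f13]. New: f13.
Round 4: (iv) [IF f21 and f13 THEN f1]. New: f1.
f1 first appears in round 4.

4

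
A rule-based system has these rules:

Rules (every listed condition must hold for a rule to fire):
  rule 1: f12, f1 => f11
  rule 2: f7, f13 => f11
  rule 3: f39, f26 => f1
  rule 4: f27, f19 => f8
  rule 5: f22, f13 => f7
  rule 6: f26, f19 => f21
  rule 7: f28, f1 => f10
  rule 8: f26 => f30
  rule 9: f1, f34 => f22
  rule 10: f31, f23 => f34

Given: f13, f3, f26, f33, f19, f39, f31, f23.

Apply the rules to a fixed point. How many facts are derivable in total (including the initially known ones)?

15

Round 1 fires rule 3, rule 6, rule 8, rule 10, giving f1, f21, f30, f34.
Round 2 fires rule 9, giving f22.
Round 3 fires rule 5, giving f7.
Round 4 fires rule 2, giving f11.
Closure: {f1, f11, f13, f19, f21, f22, f23, f26, f3, f30, f31, f33, f34, f39, f7} — 15 facts.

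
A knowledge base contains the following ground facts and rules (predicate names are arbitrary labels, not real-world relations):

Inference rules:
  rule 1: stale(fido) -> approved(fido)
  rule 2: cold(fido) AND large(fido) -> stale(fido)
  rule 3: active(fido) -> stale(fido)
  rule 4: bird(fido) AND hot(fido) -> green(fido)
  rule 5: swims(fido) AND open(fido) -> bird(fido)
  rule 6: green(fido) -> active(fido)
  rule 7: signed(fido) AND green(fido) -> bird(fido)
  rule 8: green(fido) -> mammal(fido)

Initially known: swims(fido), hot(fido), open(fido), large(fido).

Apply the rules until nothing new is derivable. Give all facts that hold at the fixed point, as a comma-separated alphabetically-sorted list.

active(fido), approved(fido), bird(fido), green(fido), hot(fido), large(fido), mammal(fido), open(fido), stale(fido), swims(fido)

[1] rule 5 [swims(fido) AND open(fido) -> bird(fido)]. ⇒ new: bird(fido).
[2] rule 4 [bird(fido) AND hot(fido) -> green(fido)]. ⇒ new: green(fido).
[3] rule 6 [green(fido) -> active(fido)]; rule 8 [green(fido) -> mammal(fido)]. ⇒ new: active(fido), mammal(fido).
[4] rule 3 [active(fido) -> stale(fido)]. ⇒ new: stale(fido).
[5] rule 1 [stale(fido) -> approved(fido)]. ⇒ new: approved(fido).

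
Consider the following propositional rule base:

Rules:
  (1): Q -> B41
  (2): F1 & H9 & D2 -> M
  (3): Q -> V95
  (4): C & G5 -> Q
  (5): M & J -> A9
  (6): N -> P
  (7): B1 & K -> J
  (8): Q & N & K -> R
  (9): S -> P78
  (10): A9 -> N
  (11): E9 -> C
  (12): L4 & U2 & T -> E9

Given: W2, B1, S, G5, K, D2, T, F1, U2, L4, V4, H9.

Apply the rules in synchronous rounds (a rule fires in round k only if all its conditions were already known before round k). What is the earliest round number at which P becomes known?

4

Round 1: (2) [F1 & H9 & D2 -> M]; (7) [B1 & K -> J]; (9) [S -> P78]; (12) [L4 & U2 & T -> E9]. Adds M, J, P78, E9.
Round 2: (5) [M & J -> A9]; (11) [E9 -> C]. Adds A9, C.
Round 3: (4) [C & G5 -> Q]; (10) [A9 -> N]. Adds Q, N.
Round 4: (1) [Q -> B41]; (3) [Q -> V95]; (6) [N -> P]; (8) [Q & N & K -> R]. Adds B41, V95, P, R.
P first appears in round 4.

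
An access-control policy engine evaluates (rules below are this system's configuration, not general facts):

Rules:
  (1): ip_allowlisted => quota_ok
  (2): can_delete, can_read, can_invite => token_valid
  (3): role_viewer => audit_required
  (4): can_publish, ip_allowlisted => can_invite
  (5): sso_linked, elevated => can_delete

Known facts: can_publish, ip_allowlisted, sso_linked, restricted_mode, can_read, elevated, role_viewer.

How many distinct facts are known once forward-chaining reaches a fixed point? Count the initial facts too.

12

[1] (1) [ip_allowlisted => quota_ok]; (3) [role_viewer => audit_required]; (4) [can_publish, ip_allowlisted => can_invite]; (5) [sso_linked, elevated => can_delete]. ⇒ new: quota_ok, audit_required, can_invite, can_delete.
[2] (2) [can_delete, can_read, can_invite => token_valid]. ⇒ new: token_valid.
Closure: {audit_required, can_delete, can_invite, can_publish, can_read, elevated, ip_allowlisted, quota_ok, restricted_mode, role_viewer, sso_linked, token_valid} — 12 facts.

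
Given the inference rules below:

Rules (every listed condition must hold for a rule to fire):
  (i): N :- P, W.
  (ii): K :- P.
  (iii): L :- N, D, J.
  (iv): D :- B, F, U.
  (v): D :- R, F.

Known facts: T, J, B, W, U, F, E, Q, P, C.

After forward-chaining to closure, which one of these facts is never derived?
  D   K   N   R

Round 1: (i) [N :- P, W.]; (ii) [K :- P.]; (iv) [D :- B, F, U.]. New: N, K, D.
Round 2: (iii) [L :- N, D, J.]. New: L.
Derived: D (round 1), N (round 1), K (round 1). R never appears in any round.

R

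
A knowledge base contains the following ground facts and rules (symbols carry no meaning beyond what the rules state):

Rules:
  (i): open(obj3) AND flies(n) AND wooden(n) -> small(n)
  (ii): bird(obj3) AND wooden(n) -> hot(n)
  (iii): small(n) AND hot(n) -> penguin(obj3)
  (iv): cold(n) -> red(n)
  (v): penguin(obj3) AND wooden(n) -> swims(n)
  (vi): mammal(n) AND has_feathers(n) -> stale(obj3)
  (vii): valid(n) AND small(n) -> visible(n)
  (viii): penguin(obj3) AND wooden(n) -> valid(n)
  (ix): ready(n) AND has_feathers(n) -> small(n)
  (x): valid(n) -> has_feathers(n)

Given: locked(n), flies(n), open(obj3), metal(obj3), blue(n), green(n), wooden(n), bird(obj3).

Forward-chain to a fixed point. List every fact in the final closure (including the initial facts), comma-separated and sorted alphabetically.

Round 1 fires (i), (ii), giving small(n), hot(n).
Round 2 fires (iii), giving penguin(obj3).
Round 3 fires (v), (viii), giving swims(n), valid(n).
Round 4 fires (vii), (x), giving visible(n), has_feathers(n).

bird(obj3), blue(n), flies(n), green(n), has_feathers(n), hot(n), locked(n), metal(obj3), open(obj3), penguin(obj3), small(n), swims(n), valid(n), visible(n), wooden(n)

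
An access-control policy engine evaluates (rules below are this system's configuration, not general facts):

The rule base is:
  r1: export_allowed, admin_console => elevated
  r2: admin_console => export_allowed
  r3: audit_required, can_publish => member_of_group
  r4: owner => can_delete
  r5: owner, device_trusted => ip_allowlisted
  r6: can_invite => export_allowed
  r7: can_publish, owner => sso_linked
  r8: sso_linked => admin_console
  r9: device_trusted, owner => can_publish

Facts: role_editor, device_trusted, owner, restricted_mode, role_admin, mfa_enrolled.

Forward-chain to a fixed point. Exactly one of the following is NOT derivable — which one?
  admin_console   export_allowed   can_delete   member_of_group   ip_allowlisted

Round 1: r4 [owner => can_delete]; r5 [owner, device_trusted => ip_allowlisted]; r9 [device_trusted, owner => can_publish]. New: can_delete, ip_allowlisted, can_publish.
Round 2: r7 [can_publish, owner => sso_linked]. New: sso_linked.
Round 3: r8 [sso_linked => admin_console]. New: admin_console.
Round 4: r2 [admin_console => export_allowed]. New: export_allowed.
Round 5: r1 [export_allowed, admin_console => elevated]. New: elevated.
Derived: ip_allowlisted (round 1), admin_console (round 3), can_delete (round 1), export_allowed (round 4). member_of_group never appears in any round.

member_of_group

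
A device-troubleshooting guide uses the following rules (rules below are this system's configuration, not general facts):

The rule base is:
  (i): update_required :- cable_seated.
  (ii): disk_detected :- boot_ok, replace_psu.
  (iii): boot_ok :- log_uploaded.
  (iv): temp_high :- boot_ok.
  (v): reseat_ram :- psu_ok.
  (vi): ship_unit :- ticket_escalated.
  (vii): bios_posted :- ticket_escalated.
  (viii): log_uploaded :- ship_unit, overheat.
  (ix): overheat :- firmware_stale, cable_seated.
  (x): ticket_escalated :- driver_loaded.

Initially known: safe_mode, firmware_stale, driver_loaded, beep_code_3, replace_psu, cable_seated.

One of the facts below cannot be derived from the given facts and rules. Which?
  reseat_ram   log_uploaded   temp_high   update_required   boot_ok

reseat_ram

Round 1: (i) [update_required :- cable_seated.]; (ix) [overheat :- firmware_stale, cable_seated.]; (x) [ticket_escalated :- driver_loaded.]. New: update_required, overheat, ticket_escalated.
Round 2: (vi) [ship_unit :- ticket_escalated.]; (vii) [bios_posted :- ticket_escalated.]. New: ship_unit, bios_posted.
Round 3: (viii) [log_uploaded :- ship_unit, overheat.]. New: log_uploaded.
Round 4: (iii) [boot_ok :- log_uploaded.]. New: boot_ok.
Round 5: (ii) [disk_detected :- boot_ok, replace_psu.]; (iv) [temp_high :- boot_ok.]. New: disk_detected, temp_high.
Derived: log_uploaded (round 3), boot_ok (round 4), update_required (round 1), temp_high (round 5). reseat_ram never appears in any round.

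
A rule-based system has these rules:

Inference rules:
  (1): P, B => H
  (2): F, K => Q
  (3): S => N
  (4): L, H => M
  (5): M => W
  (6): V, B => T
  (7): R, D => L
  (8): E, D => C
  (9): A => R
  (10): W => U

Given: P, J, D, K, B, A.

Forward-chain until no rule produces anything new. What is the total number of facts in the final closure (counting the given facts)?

Round 1 — (1), (9), derive H, R.
Round 2 — (7), derive L.
Round 3 — (4), derive M.
Round 4 — (5), derive W.
Round 5 — (10), derive U.
Closure: {A, B, D, H, J, K, L, M, P, R, U, W} — 12 facts.

12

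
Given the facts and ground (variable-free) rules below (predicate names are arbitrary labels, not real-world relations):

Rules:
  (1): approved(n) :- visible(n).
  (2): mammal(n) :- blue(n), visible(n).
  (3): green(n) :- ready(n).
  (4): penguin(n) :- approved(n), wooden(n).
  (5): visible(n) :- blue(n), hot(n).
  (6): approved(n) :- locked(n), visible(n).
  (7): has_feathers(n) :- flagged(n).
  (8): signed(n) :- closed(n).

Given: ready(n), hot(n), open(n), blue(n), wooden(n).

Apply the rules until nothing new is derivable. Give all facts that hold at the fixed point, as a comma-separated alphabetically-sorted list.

Round 1: (3) [green(n) :- ready(n).]; (5) [visible(n) :- blue(n), hot(n).]. New: green(n), visible(n).
Round 2: (1) [approved(n) :- visible(n).]; (2) [mammal(n) :- blue(n), visible(n).]. New: approved(n), mammal(n).
Round 3: (4) [penguin(n) :- approved(n), wooden(n).]. New: penguin(n).

approved(n), blue(n), green(n), hot(n), mammal(n), open(n), penguin(n), ready(n), visible(n), wooden(n)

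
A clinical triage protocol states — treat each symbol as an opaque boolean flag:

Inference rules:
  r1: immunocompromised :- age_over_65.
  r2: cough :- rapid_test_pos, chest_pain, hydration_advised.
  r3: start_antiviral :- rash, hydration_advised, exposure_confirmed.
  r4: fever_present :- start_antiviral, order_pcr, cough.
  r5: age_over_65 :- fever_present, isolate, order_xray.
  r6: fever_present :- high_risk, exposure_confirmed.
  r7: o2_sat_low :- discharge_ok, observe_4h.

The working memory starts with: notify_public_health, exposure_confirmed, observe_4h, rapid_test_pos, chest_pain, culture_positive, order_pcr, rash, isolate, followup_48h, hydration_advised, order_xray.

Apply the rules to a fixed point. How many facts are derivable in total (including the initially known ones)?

[1] r2 [cough :- rapid_test_pos, chest_pain, hydration_advised.]; r3 [start_antiviral :- rash, hydration_advised, exposure_confirmed.]. ⇒ new: cough, start_antiviral.
[2] r4 [fever_present :- start_antiviral, order_pcr, cough.]. ⇒ new: fever_present.
[3] r5 [age_over_65 :- fever_present, isolate, order_xray.]. ⇒ new: age_over_65.
[4] r1 [immunocompromised :- age_over_65.]. ⇒ new: immunocompromised.
Closure: {age_over_65, chest_pain, cough, culture_positive, exposure_confirmed, fever_present, followup_48h, hydration_advised, immunocompromised, isolate, notify_public_health, observe_4h, order_pcr, order_xray, rapid_test_pos, rash, start_antiviral} — 17 facts.

17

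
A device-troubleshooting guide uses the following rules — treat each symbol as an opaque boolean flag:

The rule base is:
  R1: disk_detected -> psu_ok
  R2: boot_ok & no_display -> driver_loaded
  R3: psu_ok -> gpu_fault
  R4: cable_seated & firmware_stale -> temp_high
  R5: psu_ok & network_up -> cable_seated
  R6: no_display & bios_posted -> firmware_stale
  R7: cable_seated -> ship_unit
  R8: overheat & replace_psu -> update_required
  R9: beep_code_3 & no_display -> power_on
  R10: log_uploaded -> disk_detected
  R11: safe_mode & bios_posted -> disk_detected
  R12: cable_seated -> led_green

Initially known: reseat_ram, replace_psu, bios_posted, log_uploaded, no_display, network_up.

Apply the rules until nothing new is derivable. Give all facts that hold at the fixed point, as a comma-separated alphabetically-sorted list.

Round 1 fires R6, R10, giving firmware_stale, disk_detected.
Round 2 fires R1, giving psu_ok.
Round 3 fires R3, R5, giving gpu_fault, cable_seated.
Round 4 fires R4, R7, R12, giving temp_high, ship_unit, led_green.

bios_posted, cable_seated, disk_detected, firmware_stale, gpu_fault, led_green, log_uploaded, network_up, no_display, psu_ok, replace_psu, reseat_ram, ship_unit, temp_high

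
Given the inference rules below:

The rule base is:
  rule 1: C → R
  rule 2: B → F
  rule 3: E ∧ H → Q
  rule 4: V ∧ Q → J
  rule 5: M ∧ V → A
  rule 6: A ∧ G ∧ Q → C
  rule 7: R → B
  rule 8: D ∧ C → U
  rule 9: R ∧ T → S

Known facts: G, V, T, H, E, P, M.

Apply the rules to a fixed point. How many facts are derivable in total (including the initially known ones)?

Round 1: rule 3 [E ∧ H → Q]; rule 5 [M ∧ V → A]. Adds Q, A.
Round 2: rule 4 [V ∧ Q → J]; rule 6 [A ∧ G ∧ Q → C]. Adds J, C.
Round 3: rule 1 [C → R]. Adds R.
Round 4: rule 7 [R → B]; rule 9 [R ∧ T → S]. Adds B, S.
Round 5: rule 2 [B → F]. Adds F.
Closure: {A, B, C, E, F, G, H, J, M, P, Q, R, S, T, V} — 15 facts.

15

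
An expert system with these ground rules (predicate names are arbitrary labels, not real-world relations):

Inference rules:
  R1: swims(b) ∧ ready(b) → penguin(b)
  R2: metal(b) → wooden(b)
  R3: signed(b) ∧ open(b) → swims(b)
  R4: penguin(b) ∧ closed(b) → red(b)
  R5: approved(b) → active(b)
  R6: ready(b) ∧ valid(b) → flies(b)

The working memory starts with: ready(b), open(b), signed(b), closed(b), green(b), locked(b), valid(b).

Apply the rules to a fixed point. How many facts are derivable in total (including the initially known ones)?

[1] R3 [signed(b) ∧ open(b) → swims(b)]; R6 [ready(b) ∧ valid(b) → flies(b)]. ⇒ new: swims(b), flies(b).
[2] R1 [swims(b) ∧ ready(b) → penguin(b)]. ⇒ new: penguin(b).
[3] R4 [penguin(b) ∧ closed(b) → red(b)]. ⇒ new: red(b).
Closure: {closed(b), flies(b), green(b), locked(b), open(b), penguin(b), ready(b), red(b), signed(b), swims(b), valid(b)} — 11 facts.

11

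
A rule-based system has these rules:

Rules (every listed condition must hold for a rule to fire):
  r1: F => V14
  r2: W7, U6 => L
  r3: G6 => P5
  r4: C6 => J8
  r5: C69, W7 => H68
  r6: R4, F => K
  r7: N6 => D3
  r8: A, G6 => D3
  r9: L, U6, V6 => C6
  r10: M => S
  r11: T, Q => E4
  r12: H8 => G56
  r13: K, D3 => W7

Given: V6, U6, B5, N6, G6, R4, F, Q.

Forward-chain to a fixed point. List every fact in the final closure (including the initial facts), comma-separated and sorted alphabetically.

B5, C6, D3, F, G6, J8, K, L, N6, P5, Q, R4, U6, V14, V6, W7

Round 1 fires r1, r3, r6, r7, giving V14, P5, K, D3.
Round 2 fires r13, giving W7.
Round 3 fires r2, giving L.
Round 4 fires r9, giving C6.
Round 5 fires r4, giving J8.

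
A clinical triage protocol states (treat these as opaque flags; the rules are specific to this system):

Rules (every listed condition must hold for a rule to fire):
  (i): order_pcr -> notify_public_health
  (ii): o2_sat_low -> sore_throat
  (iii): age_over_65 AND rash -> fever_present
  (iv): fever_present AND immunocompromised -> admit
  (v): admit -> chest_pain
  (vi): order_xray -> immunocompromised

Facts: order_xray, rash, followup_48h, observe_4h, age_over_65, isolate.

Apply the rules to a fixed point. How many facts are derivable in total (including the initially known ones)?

Round 1 — (iii), (vi), derive fever_present, immunocompromised.
Round 2 — (iv), derive admit.
Round 3 — (v), derive chest_pain.
Closure: {admit, age_over_65, chest_pain, fever_present, followup_48h, immunocompromised, isolate, observe_4h, order_xray, rash} — 10 facts.

10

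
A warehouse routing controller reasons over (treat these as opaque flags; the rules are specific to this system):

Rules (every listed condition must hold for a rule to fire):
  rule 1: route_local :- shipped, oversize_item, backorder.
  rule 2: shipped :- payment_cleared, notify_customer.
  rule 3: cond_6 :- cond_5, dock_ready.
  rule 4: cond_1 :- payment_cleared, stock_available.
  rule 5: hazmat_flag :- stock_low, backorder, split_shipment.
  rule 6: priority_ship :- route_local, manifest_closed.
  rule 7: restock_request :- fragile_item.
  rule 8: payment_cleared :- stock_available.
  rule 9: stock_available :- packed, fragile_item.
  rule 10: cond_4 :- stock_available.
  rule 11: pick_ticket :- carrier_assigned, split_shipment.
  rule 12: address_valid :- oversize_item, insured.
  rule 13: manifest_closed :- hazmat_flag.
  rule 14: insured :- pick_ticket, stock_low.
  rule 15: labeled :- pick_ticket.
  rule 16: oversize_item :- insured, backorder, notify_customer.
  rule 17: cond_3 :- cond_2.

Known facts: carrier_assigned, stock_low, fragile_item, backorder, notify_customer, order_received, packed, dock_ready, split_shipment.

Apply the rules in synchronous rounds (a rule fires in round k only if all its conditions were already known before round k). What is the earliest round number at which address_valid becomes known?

4

Round 1 — rule 5, rule 7, rule 9, rule 11, derive hazmat_flag, restock_request, stock_available, pick_ticket.
Round 2 — rule 8, rule 10, rule 13, rule 14, rule 15, derive payment_cleared, cond_4, manifest_closed, insured, labeled.
Round 3 — rule 2, rule 4, rule 16, derive shipped, cond_1, oversize_item.
Round 4 — rule 1, rule 12, derive route_local, address_valid.
address_valid first appears in round 4.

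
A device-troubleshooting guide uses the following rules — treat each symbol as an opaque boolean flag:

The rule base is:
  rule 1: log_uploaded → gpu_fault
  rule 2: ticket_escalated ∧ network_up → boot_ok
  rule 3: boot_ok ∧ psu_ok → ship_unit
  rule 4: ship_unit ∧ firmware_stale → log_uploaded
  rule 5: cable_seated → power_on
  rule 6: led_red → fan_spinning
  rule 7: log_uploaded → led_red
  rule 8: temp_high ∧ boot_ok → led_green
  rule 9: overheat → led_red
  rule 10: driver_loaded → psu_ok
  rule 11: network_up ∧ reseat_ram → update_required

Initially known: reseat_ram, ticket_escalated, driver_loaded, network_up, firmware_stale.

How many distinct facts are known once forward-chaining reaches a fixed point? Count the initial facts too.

13

Round 1: rule 2 [ticket_escalated ∧ network_up → boot_ok]; rule 10 [driver_loaded → psu_ok]; rule 11 [network_up ∧ reseat_ram → update_required]. New: boot_ok, psu_ok, update_required.
Round 2: rule 3 [boot_ok ∧ psu_ok → ship_unit]. New: ship_unit.
Round 3: rule 4 [ship_unit ∧ firmware_stale → log_uploaded]. New: log_uploaded.
Round 4: rule 1 [log_uploaded → gpu_fault]; rule 7 [log_uploaded → led_red]. New: gpu_fault, led_red.
Round 5: rule 6 [led_red → fan_spinning]. New: fan_spinning.
Closure: {boot_ok, driver_loaded, fan_spinning, firmware_stale, gpu_fault, led_red, log_uploaded, network_up, psu_ok, reseat_ram, ship_unit, ticket_escalated, update_required} — 13 facts.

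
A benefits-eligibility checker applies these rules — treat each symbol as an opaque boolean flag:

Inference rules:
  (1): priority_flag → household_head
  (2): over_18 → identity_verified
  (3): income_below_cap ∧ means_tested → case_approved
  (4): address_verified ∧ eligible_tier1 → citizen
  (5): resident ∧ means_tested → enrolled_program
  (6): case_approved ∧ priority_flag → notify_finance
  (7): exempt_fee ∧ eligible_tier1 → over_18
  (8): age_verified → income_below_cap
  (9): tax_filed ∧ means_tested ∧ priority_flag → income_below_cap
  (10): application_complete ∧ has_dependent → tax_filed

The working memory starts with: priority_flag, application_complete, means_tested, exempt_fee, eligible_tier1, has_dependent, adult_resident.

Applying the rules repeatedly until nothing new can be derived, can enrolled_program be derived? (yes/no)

no

[1] (1) [priority_flag → household_head]; (7) [exempt_fee ∧ eligible_tier1 → over_18]; (10) [application_complete ∧ has_dependent → tax_filed]. ⇒ new: household_head, over_18, tax_filed.
[2] (2) [over_18 → identity_verified]; (9) [tax_filed ∧ means_tested ∧ priority_flag → income_below_cap]. ⇒ new: identity_verified, income_below_cap.
[3] (3) [income_below_cap ∧ means_tested → case_approved]. ⇒ new: case_approved.
[4] (6) [case_approved ∧ priority_flag → notify_finance]. ⇒ new: notify_finance.
Fixed point reached. enrolled_program is concluded only by (5); (5) needs resident (never derived).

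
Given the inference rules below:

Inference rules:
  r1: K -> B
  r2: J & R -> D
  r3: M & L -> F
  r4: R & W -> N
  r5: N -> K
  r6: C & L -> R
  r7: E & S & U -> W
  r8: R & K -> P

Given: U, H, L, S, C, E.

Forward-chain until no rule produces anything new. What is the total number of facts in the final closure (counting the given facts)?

12

[1] r6 [C & L -> R]; r7 [E & S & U -> W]. ⇒ new: R, W.
[2] r4 [R & W -> N]. ⇒ new: N.
[3] r5 [N -> K]. ⇒ new: K.
[4] r1 [K -> B]; r8 [R & K -> P]. ⇒ new: B, P.
Closure: {B, C, E, H, K, L, N, P, R, S, U, W} — 12 facts.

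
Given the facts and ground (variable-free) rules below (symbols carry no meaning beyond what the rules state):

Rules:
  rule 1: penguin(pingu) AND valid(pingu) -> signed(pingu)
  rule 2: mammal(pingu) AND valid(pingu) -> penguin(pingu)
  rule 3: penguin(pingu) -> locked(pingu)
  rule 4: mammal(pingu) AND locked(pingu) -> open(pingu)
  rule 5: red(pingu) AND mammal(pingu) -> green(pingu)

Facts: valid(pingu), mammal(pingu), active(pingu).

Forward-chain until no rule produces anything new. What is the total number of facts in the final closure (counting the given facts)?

7

Round 1 fires rule 2, giving penguin(pingu).
Round 2 fires rule 1, rule 3, giving signed(pingu), locked(pingu).
Round 3 fires rule 4, giving open(pingu).
Closure: {active(pingu), locked(pingu), mammal(pingu), open(pingu), penguin(pingu), signed(pingu), valid(pingu)} — 7 facts.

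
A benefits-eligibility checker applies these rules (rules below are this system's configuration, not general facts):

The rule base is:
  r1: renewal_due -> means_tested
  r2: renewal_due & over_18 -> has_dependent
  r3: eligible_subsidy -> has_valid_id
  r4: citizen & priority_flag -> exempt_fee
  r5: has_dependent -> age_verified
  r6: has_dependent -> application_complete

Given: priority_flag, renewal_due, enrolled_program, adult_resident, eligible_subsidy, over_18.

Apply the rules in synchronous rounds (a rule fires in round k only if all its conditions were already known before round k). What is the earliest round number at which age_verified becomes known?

Round 1: r1 [renewal_due -> means_tested]; r2 [renewal_due & over_18 -> has_dependent]; r3 [eligible_subsidy -> has_valid_id]. Adds means_tested, has_dependent, has_valid_id.
Round 2: r5 [has_dependent -> age_verified]; r6 [has_dependent -> application_complete]. Adds age_verified, application_complete.
age_verified first appears in round 2.

2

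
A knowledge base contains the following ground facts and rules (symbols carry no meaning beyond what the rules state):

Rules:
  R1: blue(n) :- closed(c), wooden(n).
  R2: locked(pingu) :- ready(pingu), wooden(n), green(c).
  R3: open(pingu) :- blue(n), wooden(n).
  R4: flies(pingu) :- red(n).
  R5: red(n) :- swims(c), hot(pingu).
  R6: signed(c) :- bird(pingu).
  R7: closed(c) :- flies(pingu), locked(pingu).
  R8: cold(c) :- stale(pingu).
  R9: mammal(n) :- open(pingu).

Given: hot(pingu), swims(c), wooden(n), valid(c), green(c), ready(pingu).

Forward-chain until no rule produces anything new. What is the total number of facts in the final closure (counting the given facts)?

13

Round 1 fires R2, R5, giving locked(pingu), red(n).
Round 2 fires R4, giving flies(pingu).
Round 3 fires R7, giving closed(c).
Round 4 fires R1, giving blue(n).
Round 5 fires R3, giving open(pingu).
Round 6 fires R9, giving mammal(n).
Closure: {blue(n), closed(c), flies(pingu), green(c), hot(pingu), locked(pingu), mammal(n), open(pingu), ready(pingu), red(n), swims(c), valid(c), wooden(n)} — 13 facts.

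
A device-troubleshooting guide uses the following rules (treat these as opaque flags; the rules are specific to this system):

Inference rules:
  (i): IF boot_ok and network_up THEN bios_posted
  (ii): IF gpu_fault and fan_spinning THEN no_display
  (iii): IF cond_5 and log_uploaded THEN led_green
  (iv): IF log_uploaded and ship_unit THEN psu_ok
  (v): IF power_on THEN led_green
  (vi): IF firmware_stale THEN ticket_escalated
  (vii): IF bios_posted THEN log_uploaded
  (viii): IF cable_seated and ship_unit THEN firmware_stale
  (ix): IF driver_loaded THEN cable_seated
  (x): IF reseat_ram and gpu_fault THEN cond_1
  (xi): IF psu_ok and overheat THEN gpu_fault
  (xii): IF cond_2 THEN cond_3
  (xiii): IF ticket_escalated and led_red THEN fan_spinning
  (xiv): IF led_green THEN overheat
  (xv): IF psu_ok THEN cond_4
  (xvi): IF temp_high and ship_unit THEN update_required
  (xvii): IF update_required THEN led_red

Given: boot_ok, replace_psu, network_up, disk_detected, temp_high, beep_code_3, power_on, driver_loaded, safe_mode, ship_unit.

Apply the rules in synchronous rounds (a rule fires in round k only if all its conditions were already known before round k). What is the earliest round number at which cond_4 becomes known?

4

Round 1 — (i), (v), (ix), (xvi), derive bios_posted, led_green, cable_seated, update_required.
Round 2 — (vii), (viii), (xiv), (xvii), derive log_uploaded, firmware_stale, overheat, led_red.
Round 3 — (iv), (vi), derive psu_ok, ticket_escalated.
Round 4 — (xi), (xiii), (xv), derive gpu_fault, fan_spinning, cond_4.
cond_4 first appears in round 4.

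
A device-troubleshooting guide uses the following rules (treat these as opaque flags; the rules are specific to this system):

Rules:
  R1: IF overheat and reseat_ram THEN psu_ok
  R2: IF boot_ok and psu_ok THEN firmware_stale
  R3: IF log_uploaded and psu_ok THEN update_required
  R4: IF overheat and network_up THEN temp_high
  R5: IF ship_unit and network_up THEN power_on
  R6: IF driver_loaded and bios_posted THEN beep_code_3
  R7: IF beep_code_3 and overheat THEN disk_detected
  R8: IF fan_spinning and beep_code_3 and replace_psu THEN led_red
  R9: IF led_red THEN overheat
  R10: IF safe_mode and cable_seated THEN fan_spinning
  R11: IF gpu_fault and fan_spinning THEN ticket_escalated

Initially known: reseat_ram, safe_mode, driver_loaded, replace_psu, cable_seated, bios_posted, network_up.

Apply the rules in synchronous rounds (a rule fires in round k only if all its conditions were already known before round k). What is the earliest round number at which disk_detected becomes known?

4

[1] R6 [IF driver_loaded and bios_posted THEN beep_code_3]; R10 [IF safe_mode and cable_seated THEN fan_spinning]. ⇒ new: beep_code_3, fan_spinning.
[2] R8 [IF fan_spinning and beep_code_3 and replace_psu THEN led_red]. ⇒ new: led_red.
[3] R9 [IF led_red THEN overheat]. ⇒ new: overheat.
[4] R1 [IF overheat and reseat_ram THEN psu_ok]; R4 [IF overheat and network_up THEN temp_high]; R7 [IF beep_code_3 and overheat THEN disk_detected]. ⇒ new: psu_ok, temp_high, disk_detected.
disk_detected first appears in round 4.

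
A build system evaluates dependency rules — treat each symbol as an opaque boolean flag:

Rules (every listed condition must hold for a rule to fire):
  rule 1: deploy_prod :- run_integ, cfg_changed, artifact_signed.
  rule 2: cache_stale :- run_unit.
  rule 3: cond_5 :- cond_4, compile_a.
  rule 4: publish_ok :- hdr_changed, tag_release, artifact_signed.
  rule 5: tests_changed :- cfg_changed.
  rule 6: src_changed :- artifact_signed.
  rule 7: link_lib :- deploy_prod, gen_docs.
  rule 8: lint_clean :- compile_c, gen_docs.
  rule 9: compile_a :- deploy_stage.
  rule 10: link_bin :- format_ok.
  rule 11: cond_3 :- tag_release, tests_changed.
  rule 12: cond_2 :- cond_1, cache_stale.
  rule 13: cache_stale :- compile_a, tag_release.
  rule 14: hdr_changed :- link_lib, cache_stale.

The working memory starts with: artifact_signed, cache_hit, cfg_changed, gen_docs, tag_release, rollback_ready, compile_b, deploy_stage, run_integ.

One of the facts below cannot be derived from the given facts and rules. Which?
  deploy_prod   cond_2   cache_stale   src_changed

cond_2

Round 1 fires rule 1, rule 5, rule 6, rule 9, giving deploy_prod, tests_changed, src_changed, compile_a.
Round 2 fires rule 7, rule 11, rule 13, giving link_lib, cond_3, cache_stale.
Round 3 fires rule 14, giving hdr_changed.
Round 4 fires rule 4, giving publish_ok.
Derived: deploy_prod (round 1), cache_stale (round 2), src_changed (round 1). cond_2 never appears in any round.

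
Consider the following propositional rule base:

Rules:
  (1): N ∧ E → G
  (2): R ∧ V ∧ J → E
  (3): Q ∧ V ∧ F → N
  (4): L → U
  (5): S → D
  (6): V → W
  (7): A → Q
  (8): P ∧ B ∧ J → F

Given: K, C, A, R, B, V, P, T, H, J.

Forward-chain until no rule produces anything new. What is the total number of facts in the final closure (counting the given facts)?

16

Round 1 fires (2), (6), (7), (8), giving E, W, Q, F.
Round 2 fires (3), giving N.
Round 3 fires (1), giving G.
Closure: {A, B, C, E, F, G, H, J, K, N, P, Q, R, T, V, W} — 16 facts.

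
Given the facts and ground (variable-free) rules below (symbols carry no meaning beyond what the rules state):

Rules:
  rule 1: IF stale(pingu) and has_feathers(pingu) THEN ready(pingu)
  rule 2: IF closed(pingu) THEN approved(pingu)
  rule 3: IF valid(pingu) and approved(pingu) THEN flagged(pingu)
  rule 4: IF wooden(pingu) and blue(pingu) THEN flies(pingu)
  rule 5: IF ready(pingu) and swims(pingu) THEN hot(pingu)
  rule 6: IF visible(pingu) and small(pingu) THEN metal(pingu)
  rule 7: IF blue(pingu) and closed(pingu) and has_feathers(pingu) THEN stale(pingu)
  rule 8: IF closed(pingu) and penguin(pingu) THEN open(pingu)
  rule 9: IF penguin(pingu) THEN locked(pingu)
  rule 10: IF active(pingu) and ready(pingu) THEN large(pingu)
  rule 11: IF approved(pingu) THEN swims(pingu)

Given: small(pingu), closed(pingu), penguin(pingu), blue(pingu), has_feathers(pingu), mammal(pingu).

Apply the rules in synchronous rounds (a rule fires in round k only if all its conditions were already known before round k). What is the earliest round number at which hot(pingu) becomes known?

3

Round 1: rule 2 [IF closed(pingu) THEN approved(pingu)]; rule 7 [IF blue(pingu) and closed(pingu) and has_feathers(pingu) THEN stale(pingu)]; rule 8 [IF closed(pingu) and penguin(pingu) THEN open(pingu)]; rule 9 [IF penguin(pingu) THEN locked(pingu)]. Adds approved(pingu), stale(pingu), open(pingu), locked(pingu).
Round 2: rule 1 [IF stale(pingu) and has_feathers(pingu) THEN ready(pingu)]; rule 11 [IF approved(pingu) THEN swims(pingu)]. Adds ready(pingu), swims(pingu).
Round 3: rule 5 [IF ready(pingu) and swims(pingu) THEN hot(pingu)]. Adds hot(pingu).
hot(pingu) first appears in round 3.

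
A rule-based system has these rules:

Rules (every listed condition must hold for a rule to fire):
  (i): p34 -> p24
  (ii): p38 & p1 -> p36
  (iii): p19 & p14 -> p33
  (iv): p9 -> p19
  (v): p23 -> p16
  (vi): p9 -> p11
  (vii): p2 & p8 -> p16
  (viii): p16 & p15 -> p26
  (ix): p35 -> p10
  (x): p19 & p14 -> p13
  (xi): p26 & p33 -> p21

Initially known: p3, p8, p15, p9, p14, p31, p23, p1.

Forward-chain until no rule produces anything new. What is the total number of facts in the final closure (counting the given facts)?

15

Round 1: (iv) [p9 -> p19]; (v) [p23 -> p16]; (vi) [p9 -> p11]. New: p19, p16, p11.
Round 2: (iii) [p19 & p14 -> p33]; (viii) [p16 & p15 -> p26]; (x) [p19 & p14 -> p13]. New: p33, p26, p13.
Round 3: (xi) [p26 & p33 -> p21]. New: p21.
Closure: {p1, p11, p13, p14, p15, p16, p19, p21, p23, p26, p3, p31, p33, p8, p9} — 15 facts.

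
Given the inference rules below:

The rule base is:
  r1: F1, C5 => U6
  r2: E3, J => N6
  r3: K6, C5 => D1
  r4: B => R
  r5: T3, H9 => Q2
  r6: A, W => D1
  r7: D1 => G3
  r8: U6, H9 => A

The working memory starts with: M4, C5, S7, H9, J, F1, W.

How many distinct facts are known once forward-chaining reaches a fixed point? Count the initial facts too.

Round 1 fires r1, giving U6.
Round 2 fires r8, giving A.
Round 3 fires r6, giving D1.
Round 4 fires r7, giving G3.
Closure: {A, C5, D1, F1, G3, H9, J, M4, S7, U6, W} — 11 facts.

11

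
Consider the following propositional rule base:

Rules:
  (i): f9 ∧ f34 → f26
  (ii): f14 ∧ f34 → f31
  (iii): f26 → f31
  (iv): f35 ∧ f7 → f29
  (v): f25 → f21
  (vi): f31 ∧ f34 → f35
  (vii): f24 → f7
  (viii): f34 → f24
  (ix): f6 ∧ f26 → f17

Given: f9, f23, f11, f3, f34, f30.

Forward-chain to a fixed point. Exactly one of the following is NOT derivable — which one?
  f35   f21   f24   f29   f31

f21

Round 1: (i) [f9 ∧ f34 → f26]; (viii) [f34 → f24]. New: f26, f24.
Round 2: (iii) [f26 → f31]; (vii) [f24 → f7]. New: f31, f7.
Round 3: (vi) [f31 ∧ f34 → f35]. New: f35.
Round 4: (iv) [f35 ∧ f7 → f29]. New: f29.
Derived: f29 (round 4), f35 (round 3), f31 (round 2), f24 (round 1). f21 never appears in any round.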